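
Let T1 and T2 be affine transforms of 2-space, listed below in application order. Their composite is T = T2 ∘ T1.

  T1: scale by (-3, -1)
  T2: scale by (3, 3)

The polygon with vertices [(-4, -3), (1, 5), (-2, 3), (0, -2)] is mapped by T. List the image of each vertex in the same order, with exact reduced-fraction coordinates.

T1 scale by (-3, -1): (-4, -3) → (12, 3); (1, 5) → (-3, -5); (-2, 3) → (6, -3); (0, -2) → (0, 2)
T2 scale by (3, 3): (12, 3) → (36, 9); (-3, -5) → (-9, -15); (6, -3) → (18, -9); (0, 2) → (0, 6)

image vertices: (36, 9), (-9, -15), (18, -9), (0, 6)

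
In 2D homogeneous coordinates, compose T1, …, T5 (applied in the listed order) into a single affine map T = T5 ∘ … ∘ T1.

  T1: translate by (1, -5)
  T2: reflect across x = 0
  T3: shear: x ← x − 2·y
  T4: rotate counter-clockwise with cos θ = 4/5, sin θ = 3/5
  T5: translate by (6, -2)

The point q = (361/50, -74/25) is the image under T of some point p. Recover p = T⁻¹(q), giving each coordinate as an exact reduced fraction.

T1 = [1 0 1; 0 1 -5; 0 0 1]
T2·T1 = [-1 0 -1; 0 1 -5; 0 0 1]
T3·…·T1 = [-1 -2 9; 0 1 -5; 0 0 1]
T4·…·T1 = [-4/5 -11/5 51/5; -3/5 -2/5 7/5; 0 0 1]
T5·…·T1 = [-4/5 -11/5 81/5; -3/5 -2/5 -3/5; 0 0 1]
det M = -1; M⁻¹ = [2/5 -11/5 -39/5; -3/5 4/5 51/5; 0 0 1]
M⁻¹ · (361/50, -74/25)ᵀ = (8/5, 7/2)ᵀ

p = (8/5, 7/2)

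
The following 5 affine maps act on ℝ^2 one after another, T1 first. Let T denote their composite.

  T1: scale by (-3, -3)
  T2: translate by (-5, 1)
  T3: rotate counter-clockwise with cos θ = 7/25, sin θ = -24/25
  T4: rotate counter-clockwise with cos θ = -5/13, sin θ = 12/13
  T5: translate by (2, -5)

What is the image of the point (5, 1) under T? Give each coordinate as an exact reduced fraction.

T(p) = (-4002/325, -6211/325)

T1 scale by (-3, -3): (5, 1) → (-15, -3)
T2 translate by (-5, 1): (-15, -3) → (-20, -2)
T3 rotate counter-clockwise with cos θ = 7/25, sin θ = -24/25: (-20, -2) → (-188/25, 466/25)
T4 rotate counter-clockwise with cos θ = -5/13, sin θ = 12/13: (-188/25, 466/25) → (-4652/325, -4586/325)
T5 translate by (2, -5): (-4652/325, -4586/325) → (-4002/325, -6211/325)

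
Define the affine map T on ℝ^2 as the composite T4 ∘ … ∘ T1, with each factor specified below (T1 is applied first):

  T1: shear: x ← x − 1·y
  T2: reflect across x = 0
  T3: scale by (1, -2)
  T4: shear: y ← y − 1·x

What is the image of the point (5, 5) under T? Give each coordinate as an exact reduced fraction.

T(p) = (0, -10)

T1 shear: x ← x − 1·y: (5, 5) → (0, 5)
T2 reflect across x = 0: (0, 5) → (0, 5)
T3 scale by (1, -2): (0, 5) → (0, -10)
T4 shear: y ← y − 1·x: (0, -10) → (0, -10)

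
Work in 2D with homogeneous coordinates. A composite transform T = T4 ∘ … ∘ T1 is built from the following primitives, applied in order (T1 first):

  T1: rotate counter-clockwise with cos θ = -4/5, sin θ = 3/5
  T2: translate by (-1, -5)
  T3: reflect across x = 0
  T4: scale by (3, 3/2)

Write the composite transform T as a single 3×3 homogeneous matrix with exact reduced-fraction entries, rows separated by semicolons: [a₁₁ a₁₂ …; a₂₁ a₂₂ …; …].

T = [12/5 9/5 3; 9/10 -6/5 -15/2; 0 0 1]

T1 = [-4/5 -3/5 0; 3/5 -4/5 0; 0 0 1]
T2·T1 = [-4/5 -3/5 -1; 3/5 -4/5 -5; 0 0 1]
T3·…·T1 = [4/5 3/5 1; 3/5 -4/5 -5; 0 0 1]
T4·…·T1 = [12/5 9/5 3; 9/10 -6/5 -15/2; 0 0 1]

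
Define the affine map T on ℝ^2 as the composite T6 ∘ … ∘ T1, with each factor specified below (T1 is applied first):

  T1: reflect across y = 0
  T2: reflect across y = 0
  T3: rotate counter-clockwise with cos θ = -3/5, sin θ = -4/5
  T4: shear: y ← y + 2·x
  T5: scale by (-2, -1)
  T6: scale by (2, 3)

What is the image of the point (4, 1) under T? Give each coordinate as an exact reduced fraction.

T1 reflect across y = 0: (4, 1) → (4, -1)
T2 reflect across y = 0: (4, -1) → (4, 1)
T3 rotate counter-clockwise with cos θ = -3/5, sin θ = -4/5: (4, 1) → (-8/5, -19/5)
T4 shear: y ← y + 2·x: (-8/5, -19/5) → (-8/5, -7)
T5 scale by (-2, -1): (-8/5, -7) → (16/5, 7)
T6 scale by (2, 3): (16/5, 7) → (32/5, 21)

T(p) = (32/5, 21)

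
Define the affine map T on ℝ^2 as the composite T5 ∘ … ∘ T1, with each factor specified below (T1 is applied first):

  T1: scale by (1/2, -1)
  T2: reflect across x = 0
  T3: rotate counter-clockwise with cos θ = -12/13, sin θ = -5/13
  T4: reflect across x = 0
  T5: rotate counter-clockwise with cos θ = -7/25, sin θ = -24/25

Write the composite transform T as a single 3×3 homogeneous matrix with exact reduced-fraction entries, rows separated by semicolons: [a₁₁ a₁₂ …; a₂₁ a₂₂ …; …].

T = [102/325 253/325 0; 253/650 -204/325 0; 0 0 1]

T1 = [1/2 0 0; 0 -1 0; 0 0 1]
T2·T1 = [-1/2 0 0; 0 -1 0; 0 0 1]
T3·…·T1 = [6/13 -5/13 0; 5/26 12/13 0; 0 0 1]
T4·…·T1 = [-6/13 5/13 0; 5/26 12/13 0; 0 0 1]
T5·…·T1 = [102/325 253/325 0; 253/650 -204/325 0; 0 0 1]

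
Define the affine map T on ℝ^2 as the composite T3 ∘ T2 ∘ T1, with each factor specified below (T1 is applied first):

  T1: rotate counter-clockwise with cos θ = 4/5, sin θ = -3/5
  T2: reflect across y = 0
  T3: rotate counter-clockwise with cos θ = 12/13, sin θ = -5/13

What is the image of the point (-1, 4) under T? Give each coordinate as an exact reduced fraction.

T(p) = (1/65, -268/65)

T1 rotate counter-clockwise with cos θ = 4/5, sin θ = -3/5: (-1, 4) → (8/5, 19/5)
T2 reflect across y = 0: (8/5, 19/5) → (8/5, -19/5)
T3 rotate counter-clockwise with cos θ = 12/13, sin θ = -5/13: (8/5, -19/5) → (1/65, -268/65)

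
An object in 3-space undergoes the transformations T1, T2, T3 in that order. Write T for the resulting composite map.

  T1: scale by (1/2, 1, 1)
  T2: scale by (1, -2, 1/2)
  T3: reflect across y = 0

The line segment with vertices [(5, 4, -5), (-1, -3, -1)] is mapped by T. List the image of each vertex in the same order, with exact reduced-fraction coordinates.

T1 scale by (1/2, 1, 1): (5, 4, -5) → (5/2, 4, -5); (-1, -3, -1) → (-1/2, -3, -1)
T2 scale by (1, -2, 1/2): (5/2, 4, -5) → (5/2, -8, -5/2); (-1/2, -3, -1) → (-1/2, 6, -1/2)
T3 reflect across y = 0: (5/2, -8, -5/2) → (5/2, 8, -5/2); (-1/2, 6, -1/2) → (-1/2, -6, -1/2)

image vertices: (5/2, 8, -5/2), (-1/2, -6, -1/2)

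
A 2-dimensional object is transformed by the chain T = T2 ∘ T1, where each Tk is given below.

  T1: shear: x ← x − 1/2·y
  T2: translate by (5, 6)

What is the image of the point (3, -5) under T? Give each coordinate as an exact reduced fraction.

T(p) = (21/2, 1)

T1 shear: x ← x − 1/2·y: (3, -5) → (11/2, -5)
T2 translate by (5, 6): (11/2, -5) → (21/2, 1)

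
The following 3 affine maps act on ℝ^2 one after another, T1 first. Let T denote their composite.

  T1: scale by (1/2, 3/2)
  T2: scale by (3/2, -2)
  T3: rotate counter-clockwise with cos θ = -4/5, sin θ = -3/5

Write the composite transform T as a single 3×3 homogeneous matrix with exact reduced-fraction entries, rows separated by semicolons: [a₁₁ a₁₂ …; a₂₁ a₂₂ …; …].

T = [-3/5 -9/5 0; -9/20 12/5 0; 0 0 1]

T1 = [1/2 0 0; 0 3/2 0; 0 0 1]
T2·T1 = [3/4 0 0; 0 -3 0; 0 0 1]
T3·…·T1 = [-3/5 -9/5 0; -9/20 12/5 0; 0 0 1]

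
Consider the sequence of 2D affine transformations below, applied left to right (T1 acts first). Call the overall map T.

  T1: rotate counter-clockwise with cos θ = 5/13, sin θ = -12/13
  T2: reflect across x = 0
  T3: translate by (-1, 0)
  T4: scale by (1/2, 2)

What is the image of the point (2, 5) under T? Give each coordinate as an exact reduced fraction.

T1 rotate counter-clockwise with cos θ = 5/13, sin θ = -12/13: (2, 5) → (70/13, 1/13)
T2 reflect across x = 0: (70/13, 1/13) → (-70/13, 1/13)
T3 translate by (-1, 0): (-70/13, 1/13) → (-83/13, 1/13)
T4 scale by (1/2, 2): (-83/13, 1/13) → (-83/26, 2/13)

T(p) = (-83/26, 2/13)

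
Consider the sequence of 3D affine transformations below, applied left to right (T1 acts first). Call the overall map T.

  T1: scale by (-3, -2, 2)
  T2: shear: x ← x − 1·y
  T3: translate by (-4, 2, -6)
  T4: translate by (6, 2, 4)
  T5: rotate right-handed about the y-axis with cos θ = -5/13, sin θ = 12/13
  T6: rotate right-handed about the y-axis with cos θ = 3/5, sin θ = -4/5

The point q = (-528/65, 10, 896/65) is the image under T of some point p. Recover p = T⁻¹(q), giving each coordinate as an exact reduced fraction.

p = (4, -3, 1)

T1 = [-3 0 0 0; 0 -2 0 0; 0 0 2 0; 0 0 0 1]
T2·T1 = [-3 2 0 0; 0 -2 0 0; 0 0 2 0; 0 0 0 1]
T3·…·T1 = [-3 2 0 -4; 0 -2 0 2; 0 0 2 -6; 0 0 0 1]
T4·…·T1 = [-3 2 0 2; 0 -2 0 4; 0 0 2 -2; 0 0 0 1]
T5·…·T1 = [15/13 -10/13 24/13 -34/13; 0 -2 0 4; 36/13 -24/13 -10/13 -14/13; 0 0 0 1]
T6·…·T1 = [-99/65 66/65 112/65 -46/65; 0 -2 0 4; 168/65 -112/65 66/65 -178/65; 0 0 0 1]
det M = 12; M⁻¹ = [-11/65 -1/3 56/195 2; 0 -1/2 0 2; 28/65 0 33/130 1; 0 0 0 1]
M⁻¹ · (-528/65, 10, 896/65)ᵀ = (4, -3, 1)ᵀ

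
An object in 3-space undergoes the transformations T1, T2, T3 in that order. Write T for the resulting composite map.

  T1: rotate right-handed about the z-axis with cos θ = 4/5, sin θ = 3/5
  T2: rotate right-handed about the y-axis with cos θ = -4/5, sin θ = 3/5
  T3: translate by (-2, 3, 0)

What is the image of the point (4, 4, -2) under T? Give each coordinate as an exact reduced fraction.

T(p) = (-96/25, 43/5, 28/25)

T1 rotate right-handed about the z-axis with cos θ = 4/5, sin θ = 3/5: (4, 4, -2) → (4/5, 28/5, -2)
T2 rotate right-handed about the y-axis with cos θ = -4/5, sin θ = 3/5: (4/5, 28/5, -2) → (-46/25, 28/5, 28/25)
T3 translate by (-2, 3, 0): (-46/25, 28/5, 28/25) → (-96/25, 43/5, 28/25)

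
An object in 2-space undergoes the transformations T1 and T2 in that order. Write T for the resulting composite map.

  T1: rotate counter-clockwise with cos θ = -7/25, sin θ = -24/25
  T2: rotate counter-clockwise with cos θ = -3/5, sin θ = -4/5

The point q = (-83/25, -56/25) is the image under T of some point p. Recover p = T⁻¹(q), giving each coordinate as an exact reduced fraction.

p = (1/5, 4)

T1 = [-7/25 24/25 0; -24/25 -7/25 0; 0 0 1]
T2·T1 = [-3/5 -4/5 0; 4/5 -3/5 0; 0 0 1]
det M = 1; M⁻¹ = [-3/5 4/5 0; -4/5 -3/5 0; 0 0 1]
M⁻¹ · (-83/25, -56/25)ᵀ = (1/5, 4)ᵀ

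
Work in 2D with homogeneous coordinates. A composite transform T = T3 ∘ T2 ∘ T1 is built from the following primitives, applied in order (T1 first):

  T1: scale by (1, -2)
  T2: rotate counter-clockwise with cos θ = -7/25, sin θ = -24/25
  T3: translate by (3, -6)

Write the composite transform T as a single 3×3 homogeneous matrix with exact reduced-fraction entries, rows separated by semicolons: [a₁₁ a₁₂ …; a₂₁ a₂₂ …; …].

T1 = [1 0 0; 0 -2 0; 0 0 1]
T2·T1 = [-7/25 -48/25 0; -24/25 14/25 0; 0 0 1]
T3·…·T1 = [-7/25 -48/25 3; -24/25 14/25 -6; 0 0 1]

T = [-7/25 -48/25 3; -24/25 14/25 -6; 0 0 1]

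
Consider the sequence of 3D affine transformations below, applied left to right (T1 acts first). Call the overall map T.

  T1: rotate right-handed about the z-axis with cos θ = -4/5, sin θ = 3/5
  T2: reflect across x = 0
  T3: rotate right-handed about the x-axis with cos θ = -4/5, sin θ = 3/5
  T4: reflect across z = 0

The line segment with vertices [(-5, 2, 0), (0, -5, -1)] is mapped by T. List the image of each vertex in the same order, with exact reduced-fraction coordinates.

image vertices: (-14/5, 92/25, 69/25), (-3, -13/5, -16/5)

T1 rotate right-handed about the z-axis with cos θ = -4/5, sin θ = 3/5: (-5, 2, 0) → (14/5, -23/5, 0); (0, -5, -1) → (3, 4, -1)
T2 reflect across x = 0: (14/5, -23/5, 0) → (-14/5, -23/5, 0); (3, 4, -1) → (-3, 4, -1)
T3 rotate right-handed about the x-axis with cos θ = -4/5, sin θ = 3/5: (-14/5, -23/5, 0) → (-14/5, 92/25, -69/25); (-3, 4, -1) → (-3, -13/5, 16/5)
T4 reflect across z = 0: (-14/5, 92/25, -69/25) → (-14/5, 92/25, 69/25); (-3, -13/5, 16/5) → (-3, -13/5, -16/5)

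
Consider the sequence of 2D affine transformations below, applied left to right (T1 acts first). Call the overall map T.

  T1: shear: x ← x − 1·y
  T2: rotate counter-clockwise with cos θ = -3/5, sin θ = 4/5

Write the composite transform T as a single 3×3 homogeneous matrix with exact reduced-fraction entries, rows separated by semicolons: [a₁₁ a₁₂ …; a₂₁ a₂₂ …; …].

T = [-3/5 -1/5 0; 4/5 -7/5 0; 0 0 1]

T1 = [1 -1 0; 0 1 0; 0 0 1]
T2·T1 = [-3/5 -1/5 0; 4/5 -7/5 0; 0 0 1]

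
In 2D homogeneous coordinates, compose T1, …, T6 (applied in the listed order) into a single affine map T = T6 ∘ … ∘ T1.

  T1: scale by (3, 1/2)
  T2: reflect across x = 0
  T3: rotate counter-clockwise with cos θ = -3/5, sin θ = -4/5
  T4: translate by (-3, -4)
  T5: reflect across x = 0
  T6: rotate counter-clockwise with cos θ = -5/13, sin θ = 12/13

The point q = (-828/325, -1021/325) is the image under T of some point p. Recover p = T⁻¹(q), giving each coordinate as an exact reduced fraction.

p = (3, -6/5)

T1 = [3 0 0; 0 1/2 0; 0 0 1]
T2·T1 = [-3 0 0; 0 1/2 0; 0 0 1]
T3·…·T1 = [9/5 2/5 0; 12/5 -3/10 0; 0 0 1]
T4·…·T1 = [9/5 2/5 -3; 12/5 -3/10 -4; 0 0 1]
T5·…·T1 = [-9/5 -2/5 3; 12/5 -3/10 -4; 0 0 1]
T6·…·T1 = [-99/65 28/65 33/13; -168/65 -33/130 56/13; 0 0 1]
det M = 3/2; M⁻¹ = [-11/65 -56/195 5/3; 112/65 -66/65 0; 0 0 1]
M⁻¹ · (-828/325, -1021/325)ᵀ = (3, -6/5)ᵀ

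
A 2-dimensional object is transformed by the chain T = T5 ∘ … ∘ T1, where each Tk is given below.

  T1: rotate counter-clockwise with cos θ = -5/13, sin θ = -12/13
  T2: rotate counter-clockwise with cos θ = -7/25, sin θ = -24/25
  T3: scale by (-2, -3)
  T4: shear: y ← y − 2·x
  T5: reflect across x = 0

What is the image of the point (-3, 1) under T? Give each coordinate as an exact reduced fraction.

T1 rotate counter-clockwise with cos θ = -5/13, sin θ = -12/13: (-3, 1) → (27/13, 31/13)
T2 rotate counter-clockwise with cos θ = -7/25, sin θ = -24/25: (27/13, 31/13) → (111/65, -173/65)
T3 scale by (-2, -3): (111/65, -173/65) → (-222/65, 519/65)
T4 shear: y ← y − 2·x: (-222/65, 519/65) → (-222/65, 963/65)
T5 reflect across x = 0: (-222/65, 963/65) → (222/65, 963/65)

T(p) = (222/65, 963/65)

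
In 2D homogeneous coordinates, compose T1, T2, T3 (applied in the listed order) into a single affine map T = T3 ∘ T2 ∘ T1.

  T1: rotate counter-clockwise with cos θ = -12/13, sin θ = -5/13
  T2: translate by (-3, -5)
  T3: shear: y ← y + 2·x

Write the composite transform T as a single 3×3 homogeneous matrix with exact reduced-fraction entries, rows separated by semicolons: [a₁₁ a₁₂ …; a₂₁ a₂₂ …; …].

T1 = [-12/13 5/13 0; -5/13 -12/13 0; 0 0 1]
T2·T1 = [-12/13 5/13 -3; -5/13 -12/13 -5; 0 0 1]
T3·…·T1 = [-12/13 5/13 -3; -29/13 -2/13 -11; 0 0 1]

T = [-12/13 5/13 -3; -29/13 -2/13 -11; 0 0 1]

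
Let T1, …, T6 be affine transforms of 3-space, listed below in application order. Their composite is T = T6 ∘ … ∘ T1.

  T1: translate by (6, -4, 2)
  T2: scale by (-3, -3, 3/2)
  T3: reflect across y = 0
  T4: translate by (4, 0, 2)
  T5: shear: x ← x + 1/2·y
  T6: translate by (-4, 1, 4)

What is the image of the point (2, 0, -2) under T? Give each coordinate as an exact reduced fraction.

T(p) = (-30, -11, 6)

T1 translate by (6, -4, 2): (2, 0, -2) → (8, -4, 0)
T2 scale by (-3, -3, 3/2): (8, -4, 0) → (-24, 12, 0)
T3 reflect across y = 0: (-24, 12, 0) → (-24, -12, 0)
T4 translate by (4, 0, 2): (-24, -12, 0) → (-20, -12, 2)
T5 shear: x ← x + 1/2·y: (-20, -12, 2) → (-26, -12, 2)
T6 translate by (-4, 1, 4): (-26, -12, 2) → (-30, -11, 6)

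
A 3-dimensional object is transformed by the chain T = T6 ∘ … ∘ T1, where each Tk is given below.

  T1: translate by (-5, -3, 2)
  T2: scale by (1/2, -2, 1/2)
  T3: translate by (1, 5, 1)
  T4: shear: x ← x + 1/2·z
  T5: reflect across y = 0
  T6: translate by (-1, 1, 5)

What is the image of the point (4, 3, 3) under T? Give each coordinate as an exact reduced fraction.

T(p) = (5/4, -4, 17/2)

T1 translate by (-5, -3, 2): (4, 3, 3) → (-1, 0, 5)
T2 scale by (1/2, -2, 1/2): (-1, 0, 5) → (-1/2, 0, 5/2)
T3 translate by (1, 5, 1): (-1/2, 0, 5/2) → (1/2, 5, 7/2)
T4 shear: x ← x + 1/2·z: (1/2, 5, 7/2) → (9/4, 5, 7/2)
T5 reflect across y = 0: (9/4, 5, 7/2) → (9/4, -5, 7/2)
T6 translate by (-1, 1, 5): (9/4, -5, 7/2) → (5/4, -4, 17/2)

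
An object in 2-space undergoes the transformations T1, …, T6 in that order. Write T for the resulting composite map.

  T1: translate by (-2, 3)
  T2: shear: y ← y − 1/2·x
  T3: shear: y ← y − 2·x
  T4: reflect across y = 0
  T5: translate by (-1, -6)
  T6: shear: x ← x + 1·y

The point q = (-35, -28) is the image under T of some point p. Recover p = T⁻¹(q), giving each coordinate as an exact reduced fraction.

T1 = [1 0 -2; 0 1 3; 0 0 1]
T2·T1 = [1 0 -2; -1/2 1 4; 0 0 1]
T3·…·T1 = [1 0 -2; -5/2 1 8; 0 0 1]
T4·…·T1 = [1 0 -2; 5/2 -1 -8; 0 0 1]
T5·…·T1 = [1 0 -3; 5/2 -1 -14; 0 0 1]
T6·…·T1 = [7/2 -1 -17; 5/2 -1 -14; 0 0 1]
det M = -1; M⁻¹ = [1 -1 3; 5/2 -7/2 -13/2; 0 0 1]
M⁻¹ · (-35, -28)ᵀ = (-4, 4)ᵀ

p = (-4, 4)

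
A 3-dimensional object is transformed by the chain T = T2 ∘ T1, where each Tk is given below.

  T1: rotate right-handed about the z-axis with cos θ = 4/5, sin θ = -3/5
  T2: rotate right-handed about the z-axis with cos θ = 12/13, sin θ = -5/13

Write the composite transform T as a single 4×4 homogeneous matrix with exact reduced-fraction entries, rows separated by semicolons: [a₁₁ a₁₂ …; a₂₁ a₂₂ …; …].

T = [33/65 56/65 0 0; -56/65 33/65 0 0; 0 0 1 0; 0 0 0 1]

T1 = [4/5 3/5 0 0; -3/5 4/5 0 0; 0 0 1 0; 0 0 0 1]
T2·T1 = [33/65 56/65 0 0; -56/65 33/65 0 0; 0 0 1 0; 0 0 0 1]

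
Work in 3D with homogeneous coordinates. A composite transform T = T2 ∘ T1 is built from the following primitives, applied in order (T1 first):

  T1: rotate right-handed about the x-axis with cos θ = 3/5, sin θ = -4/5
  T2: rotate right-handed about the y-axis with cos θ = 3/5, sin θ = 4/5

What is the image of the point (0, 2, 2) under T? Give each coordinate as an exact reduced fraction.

T(p) = (-8/25, 14/5, -6/25)

T1 rotate right-handed about the x-axis with cos θ = 3/5, sin θ = -4/5: (0, 2, 2) → (0, 14/5, -2/5)
T2 rotate right-handed about the y-axis with cos θ = 3/5, sin θ = 4/5: (0, 14/5, -2/5) → (-8/25, 14/5, -6/25)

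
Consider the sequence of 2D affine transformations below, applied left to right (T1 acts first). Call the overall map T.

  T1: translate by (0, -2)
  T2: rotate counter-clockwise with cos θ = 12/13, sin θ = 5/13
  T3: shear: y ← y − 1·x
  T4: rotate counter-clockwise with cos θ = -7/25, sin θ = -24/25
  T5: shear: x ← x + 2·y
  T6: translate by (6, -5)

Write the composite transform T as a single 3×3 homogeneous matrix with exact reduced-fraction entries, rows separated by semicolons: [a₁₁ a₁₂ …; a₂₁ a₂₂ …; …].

T = [-146/65 89/65 212/65; -239/325 1/325 -1627/325; 0 0 1]

T1 = [1 0 0; 0 1 -2; 0 0 1]
T2·T1 = [12/13 -5/13 10/13; 5/13 12/13 -24/13; 0 0 1]
T3·…·T1 = [12/13 -5/13 10/13; -7/13 17/13 -34/13; 0 0 1]
T4·…·T1 = [-252/325 443/325 -886/325; -239/325 1/325 -2/325; 0 0 1]
T5·…·T1 = [-146/65 89/65 -178/65; -239/325 1/325 -2/325; 0 0 1]
T6·…·T1 = [-146/65 89/65 212/65; -239/325 1/325 -1627/325; 0 0 1]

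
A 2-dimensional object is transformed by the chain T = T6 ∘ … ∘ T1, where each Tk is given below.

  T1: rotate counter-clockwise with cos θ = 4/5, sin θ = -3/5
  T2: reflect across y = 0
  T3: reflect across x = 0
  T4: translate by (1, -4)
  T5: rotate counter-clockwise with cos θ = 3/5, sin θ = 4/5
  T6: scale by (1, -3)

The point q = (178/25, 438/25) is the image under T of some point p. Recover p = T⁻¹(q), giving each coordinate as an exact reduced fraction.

T1 = [4/5 3/5 0; -3/5 4/5 0; 0 0 1]
T2·T1 = [4/5 3/5 0; 3/5 -4/5 0; 0 0 1]
T3·…·T1 = [-4/5 -3/5 0; 3/5 -4/5 0; 0 0 1]
T4·…·T1 = [-4/5 -3/5 1; 3/5 -4/5 -4; 0 0 1]
T5·…·T1 = [-24/25 7/25 19/5; -7/25 -24/25 -8/5; 0 0 1]
T6·…·T1 = [-24/25 7/25 19/5; 21/25 72/25 24/5; 0 0 1]
det M = -3; M⁻¹ = [-24/25 7/75 16/5; 7/25 8/25 -13/5; 0 0 1]
M⁻¹ · (178/25, 438/25)ᵀ = (-2, 5)ᵀ

p = (-2, 5)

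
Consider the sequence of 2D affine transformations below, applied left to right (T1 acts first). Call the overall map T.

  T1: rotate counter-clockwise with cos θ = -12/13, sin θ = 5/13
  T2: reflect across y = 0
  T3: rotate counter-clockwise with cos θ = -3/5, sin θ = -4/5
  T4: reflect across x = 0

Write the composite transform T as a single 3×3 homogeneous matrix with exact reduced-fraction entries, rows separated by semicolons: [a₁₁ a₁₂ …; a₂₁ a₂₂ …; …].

T = [-16/65 -63/65 0; 63/65 -16/65 0; 0 0 1]

T1 = [-12/13 -5/13 0; 5/13 -12/13 0; 0 0 1]
T2·T1 = [-12/13 -5/13 0; -5/13 12/13 0; 0 0 1]
T3·…·T1 = [16/65 63/65 0; 63/65 -16/65 0; 0 0 1]
T4·…·T1 = [-16/65 -63/65 0; 63/65 -16/65 0; 0 0 1]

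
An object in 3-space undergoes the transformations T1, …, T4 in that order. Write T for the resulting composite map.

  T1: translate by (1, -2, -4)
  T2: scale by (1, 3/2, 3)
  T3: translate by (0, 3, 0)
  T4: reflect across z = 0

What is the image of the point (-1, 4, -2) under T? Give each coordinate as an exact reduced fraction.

T(p) = (0, 6, 18)

T1 translate by (1, -2, -4): (-1, 4, -2) → (0, 2, -6)
T2 scale by (1, 3/2, 3): (0, 2, -6) → (0, 3, -18)
T3 translate by (0, 3, 0): (0, 3, -18) → (0, 6, -18)
T4 reflect across z = 0: (0, 6, -18) → (0, 6, 18)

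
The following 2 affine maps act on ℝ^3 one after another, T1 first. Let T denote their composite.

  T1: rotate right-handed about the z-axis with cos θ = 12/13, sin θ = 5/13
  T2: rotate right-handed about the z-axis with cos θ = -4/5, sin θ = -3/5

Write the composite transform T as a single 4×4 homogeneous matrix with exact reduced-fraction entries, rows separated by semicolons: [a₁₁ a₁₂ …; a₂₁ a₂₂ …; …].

T1 = [12/13 -5/13 0 0; 5/13 12/13 0 0; 0 0 1 0; 0 0 0 1]
T2·T1 = [-33/65 56/65 0 0; -56/65 -33/65 0 0; 0 0 1 0; 0 0 0 1]

T = [-33/65 56/65 0 0; -56/65 -33/65 0 0; 0 0 1 0; 0 0 0 1]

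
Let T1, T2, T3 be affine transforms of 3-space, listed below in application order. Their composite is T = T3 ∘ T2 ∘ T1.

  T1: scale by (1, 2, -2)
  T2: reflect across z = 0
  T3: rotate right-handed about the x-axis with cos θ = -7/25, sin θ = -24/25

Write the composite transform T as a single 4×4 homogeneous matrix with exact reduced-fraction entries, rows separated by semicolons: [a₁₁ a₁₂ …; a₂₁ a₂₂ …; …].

T = [1 0 0 0; 0 -14/25 48/25 0; 0 -48/25 -14/25 0; 0 0 0 1]

T1 = [1 0 0 0; 0 2 0 0; 0 0 -2 0; 0 0 0 1]
T2·T1 = [1 0 0 0; 0 2 0 0; 0 0 2 0; 0 0 0 1]
T3·…·T1 = [1 0 0 0; 0 -14/25 48/25 0; 0 -48/25 -14/25 0; 0 0 0 1]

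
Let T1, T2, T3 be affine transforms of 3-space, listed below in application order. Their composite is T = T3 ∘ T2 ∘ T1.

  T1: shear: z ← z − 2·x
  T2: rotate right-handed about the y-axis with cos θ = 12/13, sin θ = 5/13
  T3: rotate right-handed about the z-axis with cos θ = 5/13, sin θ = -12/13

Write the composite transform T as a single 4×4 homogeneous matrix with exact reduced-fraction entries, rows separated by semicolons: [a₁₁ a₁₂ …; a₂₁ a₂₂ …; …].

T1 = [1 0 0 0; 0 1 0 0; -2 0 1 0; 0 0 0 1]
T2·T1 = [2/13 0 5/13 0; 0 1 0 0; -29/13 0 12/13 0; 0 0 0 1]
T3·…·T1 = [10/169 12/13 25/169 0; -24/169 5/13 -60/169 0; -29/13 0 12/13 0; 0 0 0 1]

T = [10/169 12/13 25/169 0; -24/169 5/13 -60/169 0; -29/13 0 12/13 0; 0 0 0 1]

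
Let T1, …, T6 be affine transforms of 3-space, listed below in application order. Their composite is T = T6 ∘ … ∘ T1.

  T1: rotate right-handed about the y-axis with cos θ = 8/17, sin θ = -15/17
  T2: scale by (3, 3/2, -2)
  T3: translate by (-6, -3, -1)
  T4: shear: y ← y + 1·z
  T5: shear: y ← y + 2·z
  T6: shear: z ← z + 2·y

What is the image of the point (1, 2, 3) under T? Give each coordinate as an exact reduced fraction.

T(p) = (-213/17, -285/17, -665/17)

T1 rotate right-handed about the y-axis with cos θ = 8/17, sin θ = -15/17: (1, 2, 3) → (-37/17, 2, 39/17)
T2 scale by (3, 3/2, -2): (-37/17, 2, 39/17) → (-111/17, 3, -78/17)
T3 translate by (-6, -3, -1): (-111/17, 3, -78/17) → (-213/17, 0, -95/17)
T4 shear: y ← y + 1·z: (-213/17, 0, -95/17) → (-213/17, -95/17, -95/17)
T5 shear: y ← y + 2·z: (-213/17, -95/17, -95/17) → (-213/17, -285/17, -95/17)
T6 shear: z ← z + 2·y: (-213/17, -285/17, -95/17) → (-213/17, -285/17, -665/17)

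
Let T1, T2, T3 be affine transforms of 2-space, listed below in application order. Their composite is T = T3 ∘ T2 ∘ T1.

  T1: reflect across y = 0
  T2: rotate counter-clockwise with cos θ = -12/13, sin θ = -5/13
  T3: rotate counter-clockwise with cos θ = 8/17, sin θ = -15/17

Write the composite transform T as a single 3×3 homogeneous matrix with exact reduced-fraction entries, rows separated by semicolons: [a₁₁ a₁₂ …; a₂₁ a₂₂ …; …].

T1 = [1 0 0; 0 -1 0; 0 0 1]
T2·T1 = [-12/13 -5/13 0; -5/13 12/13 0; 0 0 1]
T3·…·T1 = [-171/221 140/221 0; 140/221 171/221 0; 0 0 1]

T = [-171/221 140/221 0; 140/221 171/221 0; 0 0 1]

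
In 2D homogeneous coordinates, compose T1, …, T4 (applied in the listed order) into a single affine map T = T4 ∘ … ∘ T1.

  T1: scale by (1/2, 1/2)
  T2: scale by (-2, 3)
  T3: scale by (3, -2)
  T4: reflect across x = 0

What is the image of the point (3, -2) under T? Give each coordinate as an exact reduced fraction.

T1 scale by (1/2, 1/2): (3, -2) → (3/2, -1)
T2 scale by (-2, 3): (3/2, -1) → (-3, -3)
T3 scale by (3, -2): (-3, -3) → (-9, 6)
T4 reflect across x = 0: (-9, 6) → (9, 6)

T(p) = (9, 6)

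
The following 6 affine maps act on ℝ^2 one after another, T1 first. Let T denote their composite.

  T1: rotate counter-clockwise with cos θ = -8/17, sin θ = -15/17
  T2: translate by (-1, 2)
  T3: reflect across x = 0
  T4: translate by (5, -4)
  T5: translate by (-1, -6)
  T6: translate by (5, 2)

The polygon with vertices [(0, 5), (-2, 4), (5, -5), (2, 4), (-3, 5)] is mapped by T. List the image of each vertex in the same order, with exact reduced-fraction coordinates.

T1 rotate counter-clockwise with cos θ = -8/17, sin θ = -15/17: (0, 5) → (75/17, -40/17); (-2, 4) → (76/17, -2/17); (5, -5) → (-115/17, -35/17); (2, 4) → (44/17, -62/17); (-3, 5) → (99/17, 5/17)
T2 translate by (-1, 2): (75/17, -40/17) → (58/17, -6/17); (76/17, -2/17) → (59/17, 32/17); (-115/17, -35/17) → (-132/17, -1/17); (44/17, -62/17) → (27/17, -28/17); (99/17, 5/17) → (82/17, 39/17)
T3 reflect across x = 0: (58/17, -6/17) → (-58/17, -6/17); (59/17, 32/17) → (-59/17, 32/17); (-132/17, -1/17) → (132/17, -1/17); (27/17, -28/17) → (-27/17, -28/17); (82/17, 39/17) → (-82/17, 39/17)
T4 translate by (5, -4): (-58/17, -6/17) → (27/17, -74/17); (-59/17, 32/17) → (26/17, -36/17); (132/17, -1/17) → (217/17, -69/17); (-27/17, -28/17) → (58/17, -96/17); (-82/17, 39/17) → (3/17, -29/17)
T5 translate by (-1, -6): (27/17, -74/17) → (10/17, -176/17); (26/17, -36/17) → (9/17, -138/17); (217/17, -69/17) → (200/17, -171/17); (58/17, -96/17) → (41/17, -198/17); (3/17, -29/17) → (-14/17, -131/17)
T6 translate by (5, 2): (10/17, -176/17) → (95/17, -142/17); (9/17, -138/17) → (94/17, -104/17); (200/17, -171/17) → (285/17, -137/17); (41/17, -198/17) → (126/17, -164/17); (-14/17, -131/17) → (71/17, -97/17)

image vertices: (95/17, -142/17), (94/17, -104/17), (285/17, -137/17), (126/17, -164/17), (71/17, -97/17)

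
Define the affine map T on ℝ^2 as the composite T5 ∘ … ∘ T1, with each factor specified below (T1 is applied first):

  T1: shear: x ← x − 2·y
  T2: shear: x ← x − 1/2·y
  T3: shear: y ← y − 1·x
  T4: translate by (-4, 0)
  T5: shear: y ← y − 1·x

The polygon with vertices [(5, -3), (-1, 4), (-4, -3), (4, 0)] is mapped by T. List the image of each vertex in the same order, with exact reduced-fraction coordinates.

T1 shear: x ← x − 2·y: (5, -3) → (11, -3); (-1, 4) → (-9, 4); (-4, -3) → (2, -3); (4, 0) → (4, 0)
T2 shear: x ← x − 1/2·y: (11, -3) → (25/2, -3); (-9, 4) → (-11, 4); (2, -3) → (7/2, -3); (4, 0) → (4, 0)
T3 shear: y ← y − 1·x: (25/2, -3) → (25/2, -31/2); (-11, 4) → (-11, 15); (7/2, -3) → (7/2, -13/2); (4, 0) → (4, -4)
T4 translate by (-4, 0): (25/2, -31/2) → (17/2, -31/2); (-11, 15) → (-15, 15); (7/2, -13/2) → (-1/2, -13/2); (4, -4) → (0, -4)
T5 shear: y ← y − 1·x: (17/2, -31/2) → (17/2, -24); (-15, 15) → (-15, 30); (-1/2, -13/2) → (-1/2, -6); (0, -4) → (0, -4)

image vertices: (17/2, -24), (-15, 30), (-1/2, -6), (0, -4)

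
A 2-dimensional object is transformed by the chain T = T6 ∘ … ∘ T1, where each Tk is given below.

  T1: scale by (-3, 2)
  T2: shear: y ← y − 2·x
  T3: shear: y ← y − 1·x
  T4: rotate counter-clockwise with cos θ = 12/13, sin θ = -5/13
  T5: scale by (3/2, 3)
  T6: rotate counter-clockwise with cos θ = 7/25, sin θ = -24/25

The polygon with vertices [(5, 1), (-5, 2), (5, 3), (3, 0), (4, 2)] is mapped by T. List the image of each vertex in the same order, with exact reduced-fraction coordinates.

image vertices: (7167/50, 11439/325), (-6321/50, -11007/325), (7731/50, 11727/325), (4131/50, 6777/325), (3036/25, 9324/325)

T1 scale by (-3, 2): (5, 1) → (-15, 2); (-5, 2) → (15, 4); (5, 3) → (-15, 6); (3, 0) → (-9, 0); (4, 2) → (-12, 4)
T2 shear: y ← y − 2·x: (-15, 2) → (-15, 32); (15, 4) → (15, -26); (-15, 6) → (-15, 36); (-9, 0) → (-9, 18); (-12, 4) → (-12, 28)
T3 shear: y ← y − 1·x: (-15, 32) → (-15, 47); (15, -26) → (15, -41); (-15, 36) → (-15, 51); (-9, 18) → (-9, 27); (-12, 28) → (-12, 40)
T4 rotate counter-clockwise with cos θ = 12/13, sin θ = -5/13: (-15, 47) → (55/13, 639/13); (15, -41) → (-25/13, -567/13); (-15, 51) → (75/13, 687/13); (-9, 27) → (27/13, 369/13); (-12, 40) → (56/13, 540/13)
T5 scale by (3/2, 3): (55/13, 639/13) → (165/26, 1917/13); (-25/13, -567/13) → (-75/26, -1701/13); (75/13, 687/13) → (225/26, 2061/13); (27/13, 369/13) → (81/26, 1107/13); (56/13, 540/13) → (84/13, 1620/13)
T6 rotate counter-clockwise with cos θ = 7/25, sin θ = -24/25: (165/26, 1917/13) → (7167/50, 11439/325); (-75/26, -1701/13) → (-6321/50, -11007/325); (225/26, 2061/13) → (7731/50, 11727/325); (81/26, 1107/13) → (4131/50, 6777/325); (84/13, 1620/13) → (3036/25, 9324/325)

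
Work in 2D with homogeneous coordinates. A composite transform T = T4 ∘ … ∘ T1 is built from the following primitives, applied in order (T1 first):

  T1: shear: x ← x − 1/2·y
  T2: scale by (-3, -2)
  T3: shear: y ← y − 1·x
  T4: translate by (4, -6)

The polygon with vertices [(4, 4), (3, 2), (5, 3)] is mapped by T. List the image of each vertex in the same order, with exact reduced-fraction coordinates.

image vertices: (-2, -8), (-2, -4), (-13/2, -3/2)

T1 shear: x ← x − 1/2·y: (4, 4) → (2, 4); (3, 2) → (2, 2); (5, 3) → (7/2, 3)
T2 scale by (-3, -2): (2, 4) → (-6, -8); (2, 2) → (-6, -4); (7/2, 3) → (-21/2, -6)
T3 shear: y ← y − 1·x: (-6, -8) → (-6, -2); (-6, -4) → (-6, 2); (-21/2, -6) → (-21/2, 9/2)
T4 translate by (4, -6): (-6, -2) → (-2, -8); (-6, 2) → (-2, -4); (-21/2, 9/2) → (-13/2, -3/2)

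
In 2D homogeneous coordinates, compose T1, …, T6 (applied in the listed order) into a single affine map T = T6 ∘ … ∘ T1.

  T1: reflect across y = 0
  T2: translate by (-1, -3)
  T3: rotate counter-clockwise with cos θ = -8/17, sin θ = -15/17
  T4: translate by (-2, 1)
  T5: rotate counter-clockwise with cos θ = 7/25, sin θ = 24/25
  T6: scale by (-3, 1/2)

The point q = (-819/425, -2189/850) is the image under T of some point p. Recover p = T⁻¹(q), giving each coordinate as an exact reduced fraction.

T1 = [1 0 0; 0 -1 0; 0 0 1]
T2·T1 = [1 0 -1; 0 -1 -3; 0 0 1]
T3·…·T1 = [-8/17 -15/17 -37/17; -15/17 8/17 39/17; 0 0 1]
T4·…·T1 = [-8/17 -15/17 -71/17; -15/17 8/17 56/17; 0 0 1]
T5·…·T1 = [304/425 -297/425 -1841/425; -297/425 -304/425 -1312/425; 0 0 1]
T6·…·T1 = [-912/425 891/425 5523/425; -297/850 -152/425 -656/425; 0 0 1]
det M = 3/2; M⁻¹ = [-304/1275 -594/425 16/17; 99/425 -608/425 -89/17; 0 0 1]
M⁻¹ · (-819/425, -2189/850)ᵀ = (5, -2)ᵀ

p = (5, -2)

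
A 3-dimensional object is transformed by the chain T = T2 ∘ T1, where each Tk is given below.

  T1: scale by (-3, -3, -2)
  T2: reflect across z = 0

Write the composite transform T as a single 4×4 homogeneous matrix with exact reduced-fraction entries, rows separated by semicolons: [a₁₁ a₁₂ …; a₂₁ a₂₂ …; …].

T = [-3 0 0 0; 0 -3 0 0; 0 0 2 0; 0 0 0 1]

T1 = [-3 0 0 0; 0 -3 0 0; 0 0 -2 0; 0 0 0 1]
T2·T1 = [-3 0 0 0; 0 -3 0 0; 0 0 2 0; 0 0 0 1]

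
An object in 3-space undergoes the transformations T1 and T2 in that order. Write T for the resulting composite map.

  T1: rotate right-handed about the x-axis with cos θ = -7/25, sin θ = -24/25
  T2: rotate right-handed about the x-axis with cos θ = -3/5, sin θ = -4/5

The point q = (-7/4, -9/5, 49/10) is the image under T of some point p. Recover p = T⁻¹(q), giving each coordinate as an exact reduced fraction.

p = (-7/4, 5, -3/2)

T1 = [1 0 0 0; 0 -7/25 24/25 0; 0 -24/25 -7/25 0; 0 0 0 1]
T2·T1 = [1 0 0 0; 0 -3/5 -4/5 0; 0 4/5 -3/5 0; 0 0 0 1]
det M = 1; M⁻¹ = [1 0 0 0; 0 -3/5 4/5 0; 0 -4/5 -3/5 0; 0 0 0 1]
M⁻¹ · (-7/4, -9/5, 49/10)ᵀ = (-7/4, 5, -3/2)ᵀ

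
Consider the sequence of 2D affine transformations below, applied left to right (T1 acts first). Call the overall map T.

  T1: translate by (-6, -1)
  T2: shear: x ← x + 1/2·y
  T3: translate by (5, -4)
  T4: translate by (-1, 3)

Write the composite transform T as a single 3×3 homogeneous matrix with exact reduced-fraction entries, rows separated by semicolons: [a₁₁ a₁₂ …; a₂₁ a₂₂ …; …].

T1 = [1 0 -6; 0 1 -1; 0 0 1]
T2·T1 = [1 1/2 -13/2; 0 1 -1; 0 0 1]
T3·…·T1 = [1 1/2 -3/2; 0 1 -5; 0 0 1]
T4·…·T1 = [1 1/2 -5/2; 0 1 -2; 0 0 1]

T = [1 1/2 -5/2; 0 1 -2; 0 0 1]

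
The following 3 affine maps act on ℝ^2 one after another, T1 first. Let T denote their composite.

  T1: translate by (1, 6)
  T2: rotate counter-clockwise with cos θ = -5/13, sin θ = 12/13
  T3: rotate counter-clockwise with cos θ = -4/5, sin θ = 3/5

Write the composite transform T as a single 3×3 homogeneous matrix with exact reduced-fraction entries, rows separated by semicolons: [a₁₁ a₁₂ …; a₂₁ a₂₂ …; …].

T = [-16/65 63/65 362/65; -63/65 -16/65 -159/65; 0 0 1]

T1 = [1 0 1; 0 1 6; 0 0 1]
T2·T1 = [-5/13 -12/13 -77/13; 12/13 -5/13 -18/13; 0 0 1]
T3·…·T1 = [-16/65 63/65 362/65; -63/65 -16/65 -159/65; 0 0 1]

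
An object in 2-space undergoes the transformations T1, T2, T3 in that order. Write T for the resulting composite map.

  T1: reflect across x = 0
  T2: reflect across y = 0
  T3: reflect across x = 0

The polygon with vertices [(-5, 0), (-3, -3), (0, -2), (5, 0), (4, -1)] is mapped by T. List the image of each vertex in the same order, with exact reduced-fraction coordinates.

T1 reflect across x = 0: (-5, 0) → (5, 0); (-3, -3) → (3, -3); (0, -2) → (0, -2); (5, 0) → (-5, 0); (4, -1) → (-4, -1)
T2 reflect across y = 0: (5, 0) → (5, 0); (3, -3) → (3, 3); (0, -2) → (0, 2); (-5, 0) → (-5, 0); (-4, -1) → (-4, 1)
T3 reflect across x = 0: (5, 0) → (-5, 0); (3, 3) → (-3, 3); (0, 2) → (0, 2); (-5, 0) → (5, 0); (-4, 1) → (4, 1)

image vertices: (-5, 0), (-3, 3), (0, 2), (5, 0), (4, 1)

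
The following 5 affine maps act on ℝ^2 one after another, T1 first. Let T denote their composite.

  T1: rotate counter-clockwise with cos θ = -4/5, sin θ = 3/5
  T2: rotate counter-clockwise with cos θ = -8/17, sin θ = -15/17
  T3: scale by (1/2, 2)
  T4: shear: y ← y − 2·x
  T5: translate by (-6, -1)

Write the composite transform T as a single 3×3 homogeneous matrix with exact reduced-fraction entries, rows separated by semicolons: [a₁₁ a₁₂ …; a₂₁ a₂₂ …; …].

T1 = [-4/5 -3/5 0; 3/5 -4/5 0; 0 0 1]
T2·T1 = [77/85 -36/85 0; 36/85 77/85 0; 0 0 1]
T3·…·T1 = [77/170 -18/85 0; 72/85 154/85 0; 0 0 1]
T4·…·T1 = [77/170 -18/85 0; -1/17 38/17 0; 0 0 1]
T5·…·T1 = [77/170 -18/85 -6; -1/17 38/17 -1; 0 0 1]

T = [77/170 -18/85 -6; -1/17 38/17 -1; 0 0 1]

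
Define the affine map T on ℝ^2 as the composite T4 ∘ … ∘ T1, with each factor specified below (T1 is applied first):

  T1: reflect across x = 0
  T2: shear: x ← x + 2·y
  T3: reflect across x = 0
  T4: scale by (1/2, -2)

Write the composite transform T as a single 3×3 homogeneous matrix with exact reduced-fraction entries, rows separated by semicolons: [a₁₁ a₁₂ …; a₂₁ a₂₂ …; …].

T = [1/2 -1 0; 0 -2 0; 0 0 1]

T1 = [-1 0 0; 0 1 0; 0 0 1]
T2·T1 = [-1 2 0; 0 1 0; 0 0 1]
T3·…·T1 = [1 -2 0; 0 1 0; 0 0 1]
T4·…·T1 = [1/2 -1 0; 0 -2 0; 0 0 1]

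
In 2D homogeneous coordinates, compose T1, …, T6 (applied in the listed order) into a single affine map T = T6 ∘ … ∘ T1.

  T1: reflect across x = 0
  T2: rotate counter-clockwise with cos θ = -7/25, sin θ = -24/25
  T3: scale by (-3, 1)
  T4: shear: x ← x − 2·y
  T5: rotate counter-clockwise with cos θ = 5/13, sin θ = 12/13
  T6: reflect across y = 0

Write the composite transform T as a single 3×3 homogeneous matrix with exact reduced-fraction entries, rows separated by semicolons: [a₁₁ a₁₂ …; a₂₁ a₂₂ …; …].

T1 = [-1 0 0; 0 1 0; 0 0 1]
T2·T1 = [7/25 24/25 0; 24/25 -7/25 0; 0 0 1]
T3·…·T1 = [-21/25 -72/25 0; 24/25 -7/25 0; 0 0 1]
T4·…·T1 = [-69/25 -58/25 0; 24/25 -7/25 0; 0 0 1]
T5·…·T1 = [-633/325 -206/325 0; -708/325 -731/325 0; 0 0 1]
T6·…·T1 = [-633/325 -206/325 0; 708/325 731/325 0; 0 0 1]

T = [-633/325 -206/325 0; 708/325 731/325 0; 0 0 1]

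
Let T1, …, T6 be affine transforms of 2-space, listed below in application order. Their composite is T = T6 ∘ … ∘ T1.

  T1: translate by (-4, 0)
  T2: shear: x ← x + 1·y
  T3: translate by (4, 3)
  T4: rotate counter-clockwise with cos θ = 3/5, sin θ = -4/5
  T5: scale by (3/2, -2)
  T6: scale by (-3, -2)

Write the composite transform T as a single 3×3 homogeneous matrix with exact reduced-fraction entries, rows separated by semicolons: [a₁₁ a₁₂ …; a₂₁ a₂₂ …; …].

T = [-27/10 -63/10 -54/5; -16/5 -4/5 36/5; 0 0 1]

T1 = [1 0 -4; 0 1 0; 0 0 1]
T2·T1 = [1 1 -4; 0 1 0; 0 0 1]
T3·…·T1 = [1 1 0; 0 1 3; 0 0 1]
T4·…·T1 = [3/5 7/5 12/5; -4/5 -1/5 9/5; 0 0 1]
T5·…·T1 = [9/10 21/10 18/5; 8/5 2/5 -18/5; 0 0 1]
T6·…·T1 = [-27/10 -63/10 -54/5; -16/5 -4/5 36/5; 0 0 1]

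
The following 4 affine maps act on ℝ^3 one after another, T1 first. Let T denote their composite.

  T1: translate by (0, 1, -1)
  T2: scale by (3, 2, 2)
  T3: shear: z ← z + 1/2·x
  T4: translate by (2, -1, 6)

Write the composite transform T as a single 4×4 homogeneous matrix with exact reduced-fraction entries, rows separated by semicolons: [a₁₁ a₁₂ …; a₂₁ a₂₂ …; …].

T = [3 0 0 2; 0 2 0 1; 3/2 0 2 4; 0 0 0 1]

T1 = [1 0 0 0; 0 1 0 1; 0 0 1 -1; 0 0 0 1]
T2·T1 = [3 0 0 0; 0 2 0 2; 0 0 2 -2; 0 0 0 1]
T3·…·T1 = [3 0 0 0; 0 2 0 2; 3/2 0 2 -2; 0 0 0 1]
T4·…·T1 = [3 0 0 2; 0 2 0 1; 3/2 0 2 4; 0 0 0 1]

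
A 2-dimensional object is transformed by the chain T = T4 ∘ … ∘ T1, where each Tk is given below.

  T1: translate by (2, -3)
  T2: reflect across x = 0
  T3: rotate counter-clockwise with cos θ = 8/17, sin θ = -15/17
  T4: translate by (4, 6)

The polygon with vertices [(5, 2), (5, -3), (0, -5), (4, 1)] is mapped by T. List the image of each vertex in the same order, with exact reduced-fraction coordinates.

image vertices: (-3/17, 199/17), (-78/17, 159/17), (-4, 4), (-10/17, 176/17)

T1 translate by (2, -3): (5, 2) → (7, -1); (5, -3) → (7, -6); (0, -5) → (2, -8); (4, 1) → (6, -2)
T2 reflect across x = 0: (7, -1) → (-7, -1); (7, -6) → (-7, -6); (2, -8) → (-2, -8); (6, -2) → (-6, -2)
T3 rotate counter-clockwise with cos θ = 8/17, sin θ = -15/17: (-7, -1) → (-71/17, 97/17); (-7, -6) → (-146/17, 57/17); (-2, -8) → (-8, -2); (-6, -2) → (-78/17, 74/17)
T4 translate by (4, 6): (-71/17, 97/17) → (-3/17, 199/17); (-146/17, 57/17) → (-78/17, 159/17); (-8, -2) → (-4, 4); (-78/17, 74/17) → (-10/17, 176/17)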